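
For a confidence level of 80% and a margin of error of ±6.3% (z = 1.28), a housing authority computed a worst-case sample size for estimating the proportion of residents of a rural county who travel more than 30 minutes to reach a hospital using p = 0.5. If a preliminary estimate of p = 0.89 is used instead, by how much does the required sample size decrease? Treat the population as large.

Conservative (p = 0.5): n = 1.28² × 0.25 / 0.063² ≈ 103.20 → 104.
Using p = 0.89: p(1−p) = 0.0979, so n = 1.28² × 0.0979 / 0.063² ≈ 40.41 → 41.
Reduction: 104 − 41 = 63.

63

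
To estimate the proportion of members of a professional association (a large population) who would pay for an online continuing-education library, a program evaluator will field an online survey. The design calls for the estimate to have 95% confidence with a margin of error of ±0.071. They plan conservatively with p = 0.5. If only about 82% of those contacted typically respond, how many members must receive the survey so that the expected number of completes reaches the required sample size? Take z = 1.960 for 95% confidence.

233

Completed interviews needed: n₀ = 1.960² × 0.2500 / 0.071² ≈ 190.52 → 191.
At an 82% response rate, contacts needed = 191 / 0.82 ≈ 232.93 → 233.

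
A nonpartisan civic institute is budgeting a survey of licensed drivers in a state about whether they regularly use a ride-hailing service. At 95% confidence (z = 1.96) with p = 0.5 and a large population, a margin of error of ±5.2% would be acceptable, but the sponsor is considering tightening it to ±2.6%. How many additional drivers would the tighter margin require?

1065

At ±5.2%: n = 1.96² × 0.2500 / 0.052² ≈ 355.18 → 356.
At ±2.6%: n = 1.96² × 0.2500 / 0.026² ≈ 1420.71 → 1421.
Additional respondents: 1421 − 356 = 1065.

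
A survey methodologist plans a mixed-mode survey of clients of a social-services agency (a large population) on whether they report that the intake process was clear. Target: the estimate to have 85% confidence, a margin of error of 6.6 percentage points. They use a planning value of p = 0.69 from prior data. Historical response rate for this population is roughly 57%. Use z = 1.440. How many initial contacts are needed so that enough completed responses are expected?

179

Completed interviews needed: n₀ = 1.440² × 0.2139 / 0.066² ≈ 101.82 → 102.
At a 57% response rate, contacts needed = 102 / 0.57 ≈ 178.95 → 179.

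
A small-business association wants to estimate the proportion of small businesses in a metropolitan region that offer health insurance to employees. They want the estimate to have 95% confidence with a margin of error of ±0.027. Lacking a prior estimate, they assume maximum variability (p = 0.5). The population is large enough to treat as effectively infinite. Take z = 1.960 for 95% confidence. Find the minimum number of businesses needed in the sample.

1318

With p = 0.5, p(1−p) = 0.25.
n = z²·p(1−p)/E² = 1.960² × 0.2500 / 0.027² = 3.8416 × 0.2500 / 0.000729 ≈ 1317.42.
Rounding up gives n = 1318.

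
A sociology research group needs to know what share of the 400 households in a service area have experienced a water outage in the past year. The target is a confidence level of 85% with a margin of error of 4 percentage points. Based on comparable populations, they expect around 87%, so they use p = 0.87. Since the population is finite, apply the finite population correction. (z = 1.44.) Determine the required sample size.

Unadjusted: n₀ = 1.44² × 0.87 × 0.13 / 0.040² ≈ 146.58, so n₀ = 147.
Finite population correction with N = 400: n = n₀ / (1 + (n₀−1)/N) = 147 / (1 + 146/400) = 147 / 1.3650 ≈ 107.69.
Rounding up, n = 108.

108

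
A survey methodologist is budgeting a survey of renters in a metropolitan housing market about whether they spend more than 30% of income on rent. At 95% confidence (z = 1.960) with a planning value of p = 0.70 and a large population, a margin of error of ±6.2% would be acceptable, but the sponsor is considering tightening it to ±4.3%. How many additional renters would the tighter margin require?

At ±6.2%: n = 1.960² × 0.2100 / 0.062² ≈ 209.87 → 210.
At ±4.3%: n = 1.960² × 0.2100 / 0.043² ≈ 436.31 → 437.
Additional respondents: 437 − 210 = 227.

227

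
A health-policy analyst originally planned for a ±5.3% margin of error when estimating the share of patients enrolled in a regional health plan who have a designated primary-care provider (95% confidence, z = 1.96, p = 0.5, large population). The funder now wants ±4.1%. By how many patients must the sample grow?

At ±5.3%: n = 1.96² × 0.2500 / 0.053² ≈ 341.90 → 342.
At ±4.1%: n = 1.96² × 0.2500 / 0.041² ≈ 571.33 → 572.
Additional respondents: 572 − 342 = 230.

230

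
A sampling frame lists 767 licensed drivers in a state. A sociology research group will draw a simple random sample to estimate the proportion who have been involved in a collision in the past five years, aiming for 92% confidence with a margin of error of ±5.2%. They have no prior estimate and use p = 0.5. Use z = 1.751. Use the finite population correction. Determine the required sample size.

208

Unadjusted: n₀ = 1.751² × 0.50 × 0.50 / 0.052² ≈ 283.47, so n₀ = 284.
Finite population correction with N = 767: n = n₀ / (1 + (n₀−1)/N) = 284 / (1 + 283/767) = 284 / 1.3690 ≈ 207.46.
Rounding up, n = 208.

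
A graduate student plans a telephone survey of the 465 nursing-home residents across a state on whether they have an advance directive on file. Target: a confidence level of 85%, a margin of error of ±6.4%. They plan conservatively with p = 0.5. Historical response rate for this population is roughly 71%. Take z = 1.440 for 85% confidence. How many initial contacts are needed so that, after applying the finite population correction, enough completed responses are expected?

Completed interviews needed (unadjusted): n₀ = 1.440² × 0.2500 / 0.064² ≈ 126.56 → 127.
FPC for N = 465: n = 127 / (1 + 126/465) = 127 / 1.2710 ≈ 99.92 → 100.
At a 71% response rate, contacts needed = 100 / 0.71 ≈ 140.85 → 141.

141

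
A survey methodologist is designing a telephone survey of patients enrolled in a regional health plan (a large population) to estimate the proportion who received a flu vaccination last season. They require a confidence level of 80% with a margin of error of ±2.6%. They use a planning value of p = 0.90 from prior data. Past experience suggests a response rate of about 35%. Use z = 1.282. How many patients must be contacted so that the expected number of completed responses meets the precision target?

626

Completed interviews needed: n₀ = 1.282² × 0.0900 / 0.026² ≈ 218.81 → 219.
At a 35% response rate, contacts needed = 219 / 0.35 ≈ 625.71 → 626.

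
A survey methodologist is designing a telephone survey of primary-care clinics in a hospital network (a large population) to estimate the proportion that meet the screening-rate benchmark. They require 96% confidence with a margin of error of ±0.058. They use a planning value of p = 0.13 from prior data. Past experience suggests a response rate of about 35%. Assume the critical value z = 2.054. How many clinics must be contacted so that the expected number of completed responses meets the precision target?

Completed interviews needed: n₀ = 2.054² × 0.1131 / 0.058² ≈ 141.84 → 142.
At a 35% response rate, contacts needed = 142 / 0.35 ≈ 405.71 → 406.

406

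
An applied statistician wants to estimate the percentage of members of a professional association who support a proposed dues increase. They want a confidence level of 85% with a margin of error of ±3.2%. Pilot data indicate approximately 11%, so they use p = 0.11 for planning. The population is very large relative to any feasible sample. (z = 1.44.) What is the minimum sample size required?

199

With p = 0.11, p(1−p) = 0.0979.
n = z²·p(1−p)/E² = 1.44² × 0.0979 / 0.032² = 2.0736 × 0.0979 / 0.001024 ≈ 198.25.
Rounding up gives n = 199.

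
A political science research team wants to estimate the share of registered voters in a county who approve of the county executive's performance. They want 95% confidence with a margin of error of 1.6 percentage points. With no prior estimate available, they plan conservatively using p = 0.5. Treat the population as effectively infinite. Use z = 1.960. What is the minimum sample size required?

With p = 0.5, p(1−p) = 0.25.
n = z²·p(1−p)/E² = 1.960² × 0.2500 / 0.016² = 3.8416 × 0.2500 / 0.000256 ≈ 3751.56.
Rounding up gives n = 3752.

3752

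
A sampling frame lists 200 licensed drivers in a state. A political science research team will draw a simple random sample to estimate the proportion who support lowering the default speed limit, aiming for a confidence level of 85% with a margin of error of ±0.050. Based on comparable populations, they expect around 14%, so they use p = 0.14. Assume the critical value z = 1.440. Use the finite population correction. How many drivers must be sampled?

67

Unadjusted: n₀ = 1.440² × 0.14 × 0.86 / 0.050² ≈ 99.86, so n₀ = 100.
Finite population correction with N = 200: n = n₀ / (1 + (n₀−1)/N) = 100 / (1 + 99/200) = 100 / 1.4950 ≈ 66.89.
Rounding up, n = 67.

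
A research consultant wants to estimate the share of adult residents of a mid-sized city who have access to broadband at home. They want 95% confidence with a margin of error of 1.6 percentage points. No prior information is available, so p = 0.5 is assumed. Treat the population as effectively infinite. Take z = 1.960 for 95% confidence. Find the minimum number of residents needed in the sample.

3752

With p = 0.5, p(1−p) = 0.25.
n = z²·p(1−p)/E² = 1.960² × 0.2500 / 0.016² = 3.8416 × 0.2500 / 0.000256 ≈ 3751.56.
Rounding up gives n = 3752.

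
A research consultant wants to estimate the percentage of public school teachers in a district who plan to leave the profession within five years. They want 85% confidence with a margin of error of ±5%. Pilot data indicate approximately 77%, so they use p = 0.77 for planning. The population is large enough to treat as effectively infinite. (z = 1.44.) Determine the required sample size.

147

With p = 0.77, p(1−p) = 0.1771.
n = z²·p(1−p)/E² = 1.44² × 0.1771 / 0.050² = 2.0736 × 0.1771 / 0.002500 ≈ 146.89.
Rounding up gives n = 147.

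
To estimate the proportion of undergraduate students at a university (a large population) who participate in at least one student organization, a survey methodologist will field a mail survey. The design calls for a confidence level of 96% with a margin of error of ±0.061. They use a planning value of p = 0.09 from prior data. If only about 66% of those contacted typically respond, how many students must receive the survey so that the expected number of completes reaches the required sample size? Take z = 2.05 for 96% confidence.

Completed interviews needed: n₀ = 2.05² × 0.0819 / 0.061² ≈ 92.50 → 93.
At a 66% response rate, contacts needed = 93 / 0.66 ≈ 140.91 → 141.

141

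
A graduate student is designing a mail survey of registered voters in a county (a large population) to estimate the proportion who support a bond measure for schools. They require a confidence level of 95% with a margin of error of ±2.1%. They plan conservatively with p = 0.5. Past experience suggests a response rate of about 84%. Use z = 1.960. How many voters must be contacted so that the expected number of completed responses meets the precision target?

Completed interviews needed: n₀ = 1.960² × 0.2500 / 0.021² ≈ 2177.78 → 2178.
At an 84% response rate, contacts needed = 2178 / 0.84 ≈ 2592.86 → 2593.

2593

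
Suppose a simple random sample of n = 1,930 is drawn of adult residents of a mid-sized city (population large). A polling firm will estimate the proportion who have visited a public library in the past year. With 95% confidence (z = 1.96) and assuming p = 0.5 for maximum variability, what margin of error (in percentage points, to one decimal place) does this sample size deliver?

SE(p̂) = √[p(1−p)/n] = √[0.2500/1930] = 0.01138.
E = z × SE = 1.96 × 0.01138 = 0.02231, or 2.2 percentage points.

2.2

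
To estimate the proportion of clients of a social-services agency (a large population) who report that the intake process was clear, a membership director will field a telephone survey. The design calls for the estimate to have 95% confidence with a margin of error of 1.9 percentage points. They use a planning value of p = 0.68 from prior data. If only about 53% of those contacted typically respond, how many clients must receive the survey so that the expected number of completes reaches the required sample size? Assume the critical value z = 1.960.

Completed interviews needed: n₀ = 1.960² × 0.2176 / 0.019² ≈ 2315.60 → 2316.
At a 53% response rate, contacts needed = 2316 / 0.53 ≈ 4369.81 → 4370.

4370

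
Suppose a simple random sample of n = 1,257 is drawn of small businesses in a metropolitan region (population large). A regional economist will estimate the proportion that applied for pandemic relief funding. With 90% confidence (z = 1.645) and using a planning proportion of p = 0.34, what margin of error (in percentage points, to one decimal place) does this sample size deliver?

2.2

SE(p̂) = √[p(1−p)/n] = √[0.2244/1257] = 0.01336.
E = z × SE = 1.645 × 0.01336 = 0.02198, or 2.2 percentage points.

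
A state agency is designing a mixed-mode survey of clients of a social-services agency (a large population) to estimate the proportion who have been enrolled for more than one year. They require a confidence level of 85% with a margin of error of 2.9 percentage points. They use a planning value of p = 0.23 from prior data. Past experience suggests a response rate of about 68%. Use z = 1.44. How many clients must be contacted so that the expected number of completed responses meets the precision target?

643

Completed interviews needed: n₀ = 1.44² × 0.1771 / 0.029² ≈ 436.66 → 437.
At a 68% response rate, contacts needed = 437 / 0.68 ≈ 642.65 → 643.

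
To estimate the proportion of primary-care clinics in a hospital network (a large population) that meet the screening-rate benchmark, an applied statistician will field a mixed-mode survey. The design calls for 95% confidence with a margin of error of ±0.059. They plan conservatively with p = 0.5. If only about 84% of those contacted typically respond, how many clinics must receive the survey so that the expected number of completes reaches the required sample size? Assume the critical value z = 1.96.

Completed interviews needed: n₀ = 1.96² × 0.2500 / 0.059² ≈ 275.90 → 276.
At an 84% response rate, contacts needed = 276 / 0.84 ≈ 328.57 → 329.

329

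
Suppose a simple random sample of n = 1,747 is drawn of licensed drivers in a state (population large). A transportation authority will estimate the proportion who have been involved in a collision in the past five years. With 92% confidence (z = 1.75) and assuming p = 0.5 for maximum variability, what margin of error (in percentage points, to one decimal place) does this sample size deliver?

SE(p̂) = √[p(1−p)/n] = √[0.2500/1747] = 0.01196.
E = z × SE = 1.75 × 0.01196 = 0.02093, or 2.1 percentage points.

2.1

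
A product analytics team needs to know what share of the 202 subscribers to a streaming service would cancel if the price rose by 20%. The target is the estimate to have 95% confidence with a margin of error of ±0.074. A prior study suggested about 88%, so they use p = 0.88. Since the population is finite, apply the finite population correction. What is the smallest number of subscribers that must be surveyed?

55

For 95% confidence, z = 1.960.
Unadjusted: n₀ = 1.960² × 0.88 × 0.12 / 0.074² ≈ 74.08, so n₀ = 75.
Finite population correction with N = 202: n = n₀ / (1 + (n₀−1)/N) = 75 / (1 + 74/202) = 75 / 1.3663 ≈ 54.89.
Rounding up, n = 55.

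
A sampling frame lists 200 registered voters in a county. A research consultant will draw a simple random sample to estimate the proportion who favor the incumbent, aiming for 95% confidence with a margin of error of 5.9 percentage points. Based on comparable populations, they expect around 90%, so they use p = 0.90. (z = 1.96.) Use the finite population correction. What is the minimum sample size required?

Unadjusted: n₀ = 1.96² × 0.90 × 0.10 / 0.059² ≈ 99.32, so n₀ = 100.
Finite population correction with N = 200: n = n₀ / (1 + (n₀−1)/N) = 100 / (1 + 99/200) = 100 / 1.4950 ≈ 66.89.
Rounding up, n = 67.

67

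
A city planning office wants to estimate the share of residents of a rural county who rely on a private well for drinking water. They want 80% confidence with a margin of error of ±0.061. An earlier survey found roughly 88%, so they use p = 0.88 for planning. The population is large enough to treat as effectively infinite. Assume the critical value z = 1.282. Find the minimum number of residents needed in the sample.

47

With p = 0.88, p(1−p) = 0.1056.
n = z²·p(1−p)/E² = 1.282² × 0.1056 / 0.061² = 1.6435 × 0.1056 / 0.003721 ≈ 46.64.
Rounding up gives n = 47.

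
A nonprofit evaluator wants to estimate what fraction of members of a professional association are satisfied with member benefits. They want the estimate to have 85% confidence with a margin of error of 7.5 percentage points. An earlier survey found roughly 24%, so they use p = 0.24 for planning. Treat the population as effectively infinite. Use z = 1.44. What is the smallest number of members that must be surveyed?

With p = 0.24, p(1−p) = 0.1824.
n = z²·p(1−p)/E² = 1.44² × 0.1824 / 0.075² = 2.0736 × 0.1824 / 0.005625 ≈ 67.24.
Rounding up gives n = 68.

68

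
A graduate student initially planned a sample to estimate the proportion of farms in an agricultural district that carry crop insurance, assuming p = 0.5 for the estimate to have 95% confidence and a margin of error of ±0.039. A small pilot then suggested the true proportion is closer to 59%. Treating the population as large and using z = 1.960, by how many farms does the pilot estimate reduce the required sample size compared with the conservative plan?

Conservative (p = 0.5): n = 1.960² × 0.25 / 0.039² ≈ 631.43 → 632.
Using p = 0.59: p(1−p) = 0.2419, so n = 1.960² × 0.2419 / 0.039² ≈ 610.97 → 611.
Reduction: 632 − 611 = 21.

21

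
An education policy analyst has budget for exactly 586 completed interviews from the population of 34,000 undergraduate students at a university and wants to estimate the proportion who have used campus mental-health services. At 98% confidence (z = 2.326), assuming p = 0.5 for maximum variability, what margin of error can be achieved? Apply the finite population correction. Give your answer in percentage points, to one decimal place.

Finite-population factor: (N−n)/(N−1) = (34000−586)/(34000−1) = 0.9828.
SE(p̂) = √[p(1−p)/n · (N−n)/(N−1)] = √[0.2500/586 × 0.9828] = 0.02048.
E = z × SE = 2.326 × 0.02048 = 0.04763 ≈ 4.8 percentage points.

4.8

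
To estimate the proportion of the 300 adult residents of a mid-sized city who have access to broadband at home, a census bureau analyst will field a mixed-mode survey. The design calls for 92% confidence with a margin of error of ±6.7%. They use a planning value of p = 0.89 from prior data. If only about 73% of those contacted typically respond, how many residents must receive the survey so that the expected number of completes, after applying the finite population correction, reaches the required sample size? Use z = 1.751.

Completed interviews needed (unadjusted): n₀ = 1.751² × 0.0979 / 0.067² ≈ 66.87 → 67.
FPC for N = 300: n = 67 / (1 + 66/300) = 67 / 1.2200 ≈ 54.92 → 55.
At a 73% response rate, contacts needed = 55 / 0.73 ≈ 75.34 → 76.

76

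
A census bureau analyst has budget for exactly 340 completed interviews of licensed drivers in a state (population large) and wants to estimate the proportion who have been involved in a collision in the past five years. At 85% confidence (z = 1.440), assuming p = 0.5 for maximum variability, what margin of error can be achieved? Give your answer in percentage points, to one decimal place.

SE(p̂) = √[p(1−p)/n] = √[0.2500/340] = 0.02712.
E = z × SE = 1.440 × 0.02712 = 0.03905, or 3.9 percentage points.

3.9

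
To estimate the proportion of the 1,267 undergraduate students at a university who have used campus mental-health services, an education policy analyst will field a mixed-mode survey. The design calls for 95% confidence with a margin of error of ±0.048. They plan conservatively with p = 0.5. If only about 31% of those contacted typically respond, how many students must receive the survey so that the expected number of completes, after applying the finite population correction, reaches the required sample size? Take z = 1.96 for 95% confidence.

1013

Completed interviews needed (unadjusted): n₀ = 1.96² × 0.2500 / 0.048² ≈ 416.84 → 417.
FPC for N = 1,267: n = 417 / (1 + 416/1267) = 417 / 1.3283 ≈ 313.93 → 314.
At a 31% response rate, contacts needed = 314 / 0.31 ≈ 1012.90 → 1013.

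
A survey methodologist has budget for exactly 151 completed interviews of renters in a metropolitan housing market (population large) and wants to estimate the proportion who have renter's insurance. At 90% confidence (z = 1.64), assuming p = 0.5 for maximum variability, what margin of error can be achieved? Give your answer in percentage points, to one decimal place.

SE(p̂) = √[p(1−p)/n] = √[0.2500/151] = 0.04069.
E = z × SE = 1.64 × 0.04069 = 0.06673, or 6.7 percentage points.

6.7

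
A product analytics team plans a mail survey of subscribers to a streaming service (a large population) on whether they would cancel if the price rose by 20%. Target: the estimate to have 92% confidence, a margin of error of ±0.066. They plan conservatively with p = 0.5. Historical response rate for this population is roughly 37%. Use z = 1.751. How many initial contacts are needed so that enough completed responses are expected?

Completed interviews needed: n₀ = 1.751² × 0.2500 / 0.066² ≈ 175.96 → 176.
At a 37% response rate, contacts needed = 176 / 0.37 ≈ 475.68 → 476.

476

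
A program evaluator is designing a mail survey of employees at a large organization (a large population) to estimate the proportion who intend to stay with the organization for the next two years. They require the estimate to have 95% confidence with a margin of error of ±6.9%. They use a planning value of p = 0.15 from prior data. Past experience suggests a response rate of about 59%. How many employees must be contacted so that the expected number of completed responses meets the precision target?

For 95% confidence, z = 1.96.
Completed interviews needed: n₀ = 1.96² × 0.1275 / 0.069² ≈ 102.88 → 103.
At a 59% response rate, contacts needed = 103 / 0.59 ≈ 174.58 → 175.

175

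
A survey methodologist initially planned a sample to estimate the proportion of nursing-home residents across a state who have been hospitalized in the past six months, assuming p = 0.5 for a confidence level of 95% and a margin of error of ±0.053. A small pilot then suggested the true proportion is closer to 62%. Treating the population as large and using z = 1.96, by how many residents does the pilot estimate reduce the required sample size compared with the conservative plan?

19

Conservative (p = 0.5): n = 1.96² × 0.25 / 0.053² ≈ 341.90 → 342.
Using p = 0.62: p(1−p) = 0.2356, so n = 1.96² × 0.2356 / 0.053² ≈ 322.21 → 323.
Reduction: 342 − 323 = 19.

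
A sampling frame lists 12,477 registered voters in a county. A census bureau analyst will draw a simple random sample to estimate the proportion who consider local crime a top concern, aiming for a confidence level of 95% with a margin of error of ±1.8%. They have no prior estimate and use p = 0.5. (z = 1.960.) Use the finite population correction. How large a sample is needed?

Unadjusted: n₀ = 1.960² × 0.50 × 0.50 / 0.018² ≈ 2964.20, so n₀ = 2965.
Finite population correction with N = 12,477: n = n₀ / (1 + (n₀−1)/N) = 2965 / (1 + 2964/12477) = 2965 / 1.2376 ≈ 2395.85.
Rounding up, n = 2396.

2396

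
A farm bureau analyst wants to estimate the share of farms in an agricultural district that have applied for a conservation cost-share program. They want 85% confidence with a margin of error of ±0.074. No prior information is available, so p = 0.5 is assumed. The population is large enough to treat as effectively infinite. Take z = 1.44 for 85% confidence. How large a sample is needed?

95

With p = 0.5, p(1−p) = 0.25.
n = z²·p(1−p)/E² = 1.44² × 0.2500 / 0.074² = 2.0736 × 0.2500 / 0.005476 ≈ 94.67.
Rounding up gives n = 95.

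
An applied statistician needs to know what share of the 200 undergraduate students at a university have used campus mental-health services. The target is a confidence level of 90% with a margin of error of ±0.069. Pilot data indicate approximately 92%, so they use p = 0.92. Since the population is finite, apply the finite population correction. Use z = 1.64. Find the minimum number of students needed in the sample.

35

Unadjusted: n₀ = 1.64² × 0.92 × 0.08 / 0.069² ≈ 41.58, so n₀ = 42.
Finite population correction with N = 200: n = n₀ / (1 + (n₀−1)/N) = 42 / (1 + 41/200) = 42 / 1.2050 ≈ 34.85.
Rounding up, n = 35.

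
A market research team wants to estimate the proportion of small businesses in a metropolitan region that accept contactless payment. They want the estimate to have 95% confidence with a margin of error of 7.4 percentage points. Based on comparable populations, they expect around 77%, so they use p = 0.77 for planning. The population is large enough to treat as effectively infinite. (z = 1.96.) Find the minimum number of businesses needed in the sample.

125

With p = 0.77, p(1−p) = 0.1771.
n = z²·p(1−p)/E² = 1.96² × 0.1771 / 0.074² = 3.8416 × 0.1771 / 0.005476 ≈ 124.24.
Rounding up gives n = 125.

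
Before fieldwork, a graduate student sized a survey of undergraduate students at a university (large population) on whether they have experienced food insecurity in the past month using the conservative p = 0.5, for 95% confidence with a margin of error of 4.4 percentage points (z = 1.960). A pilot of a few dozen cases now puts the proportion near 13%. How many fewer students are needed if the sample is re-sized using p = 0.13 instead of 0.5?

272

Conservative (p = 0.5): n = 1.960² × 0.25 / 0.044² ≈ 496.07 → 497.
Using p = 0.13: p(1−p) = 0.1131, so n = 1.960² × 0.1131 / 0.044² ≈ 224.42 → 225.
Reduction: 497 − 225 = 272.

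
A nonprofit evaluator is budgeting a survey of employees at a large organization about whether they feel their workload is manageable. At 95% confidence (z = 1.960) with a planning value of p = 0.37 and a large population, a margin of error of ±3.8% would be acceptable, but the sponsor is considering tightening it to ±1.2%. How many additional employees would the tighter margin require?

At ±3.8%: n = 1.960² × 0.2331 / 0.038² ≈ 620.14 → 621.
At ±1.2%: n = 1.960² × 0.2331 / 0.012² ≈ 6218.59 → 6219.
Additional respondents: 6219 − 621 = 5598.

5598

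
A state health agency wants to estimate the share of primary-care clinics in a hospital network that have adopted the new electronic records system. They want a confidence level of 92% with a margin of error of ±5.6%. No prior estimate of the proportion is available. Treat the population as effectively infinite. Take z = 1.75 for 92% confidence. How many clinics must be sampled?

With no prior estimate, use p = 0.5, giving p(1−p) = 0.25.
n = z²·p(1−p)/E² = 1.75² × 0.2500 / 0.056² = 3.0625 × 0.2500 / 0.003136 ≈ 244.14.
Rounding up gives n = 245.

245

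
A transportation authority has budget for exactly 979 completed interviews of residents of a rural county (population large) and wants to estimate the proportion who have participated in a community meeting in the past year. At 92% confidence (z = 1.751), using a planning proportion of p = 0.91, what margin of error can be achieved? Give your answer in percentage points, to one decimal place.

SE(p̂) = √[p(1−p)/n] = √[0.0819/979] = 0.00915.
E = z × SE = 1.751 × 0.00915 = 0.01602, or 1.6 percentage points.

1.6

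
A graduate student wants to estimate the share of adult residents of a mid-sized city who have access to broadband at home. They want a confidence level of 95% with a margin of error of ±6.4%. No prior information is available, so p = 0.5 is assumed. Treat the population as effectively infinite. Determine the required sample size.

For 95% confidence, z = 1.96.
With p = 0.5, p(1−p) = 0.25.
n = z²·p(1−p)/E² = 1.96² × 0.2500 / 0.064² = 3.8416 × 0.2500 / 0.004096 ≈ 234.47.
Rounding up gives n = 235.

235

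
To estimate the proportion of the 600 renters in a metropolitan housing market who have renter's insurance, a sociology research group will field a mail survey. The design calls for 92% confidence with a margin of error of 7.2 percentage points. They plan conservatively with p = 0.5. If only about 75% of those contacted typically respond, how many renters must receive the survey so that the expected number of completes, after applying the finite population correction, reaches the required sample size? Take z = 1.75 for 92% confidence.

159

Completed interviews needed (unadjusted): n₀ = 1.75² × 0.2500 / 0.072² ≈ 147.69 → 148.
FPC for N = 600: n = 148 / (1 + 147/600) = 148 / 1.2450 ≈ 118.88 → 119.
At a 75% response rate, contacts needed = 119 / 0.75 ≈ 158.67 → 159.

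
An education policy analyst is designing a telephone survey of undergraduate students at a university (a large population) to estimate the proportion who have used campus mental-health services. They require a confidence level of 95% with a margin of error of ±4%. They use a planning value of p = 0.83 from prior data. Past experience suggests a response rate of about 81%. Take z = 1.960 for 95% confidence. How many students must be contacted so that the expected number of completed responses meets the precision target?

Completed interviews needed: n₀ = 1.960² × 0.1411 / 0.040² ≈ 338.78 → 339.
At an 81% response rate, contacts needed = 339 / 0.81 ≈ 418.52 → 419.

419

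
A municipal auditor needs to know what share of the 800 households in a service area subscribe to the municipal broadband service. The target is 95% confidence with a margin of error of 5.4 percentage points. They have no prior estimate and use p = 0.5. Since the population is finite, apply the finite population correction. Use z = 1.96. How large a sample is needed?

234

Unadjusted: n₀ = 1.96² × 0.50 × 0.50 / 0.054² ≈ 329.36, so n₀ = 330.
Finite population correction with N = 800: n = n₀ / (1 + (n₀−1)/N) = 330 / (1 + 329/800) = 330 / 1.4112 ≈ 233.84.
Rounding up, n = 234.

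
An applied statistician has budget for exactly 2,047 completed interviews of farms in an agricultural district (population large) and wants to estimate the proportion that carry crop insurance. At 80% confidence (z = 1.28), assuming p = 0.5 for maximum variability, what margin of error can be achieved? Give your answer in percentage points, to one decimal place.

SE(p̂) = √[p(1−p)/n] = √[0.2500/2047] = 0.01105.
E = z × SE = 1.28 × 0.01105 = 0.01415, or 1.4 percentage points.

1.4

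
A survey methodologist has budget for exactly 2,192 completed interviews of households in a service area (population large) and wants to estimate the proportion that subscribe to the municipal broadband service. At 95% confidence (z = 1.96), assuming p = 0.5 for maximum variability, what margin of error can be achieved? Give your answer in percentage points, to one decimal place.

SE(p̂) = √[p(1−p)/n] = √[0.2500/2192] = 0.01068.
E = z × SE = 1.96 × 0.01068 = 0.02093, or 2.1 percentage points.

2.1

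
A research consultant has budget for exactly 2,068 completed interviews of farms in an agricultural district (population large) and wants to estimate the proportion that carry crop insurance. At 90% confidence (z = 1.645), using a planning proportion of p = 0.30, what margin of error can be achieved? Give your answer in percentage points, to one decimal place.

1.7

SE(p̂) = √[p(1−p)/n] = √[0.2100/2068] = 0.01008.
E = z × SE = 1.645 × 0.01008 = 0.01658, or 1.7 percentage points.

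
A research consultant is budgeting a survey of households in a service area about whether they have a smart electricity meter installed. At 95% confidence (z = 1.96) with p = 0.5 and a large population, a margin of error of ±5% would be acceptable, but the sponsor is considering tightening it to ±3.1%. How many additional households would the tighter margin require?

At ±5%: n = 1.96² × 0.2500 / 0.050² ≈ 384.16 → 385.
At ±3.1%: n = 1.96² × 0.2500 / 0.031² ≈ 999.38 → 1000.
Additional respondents: 1000 − 385 = 615.

615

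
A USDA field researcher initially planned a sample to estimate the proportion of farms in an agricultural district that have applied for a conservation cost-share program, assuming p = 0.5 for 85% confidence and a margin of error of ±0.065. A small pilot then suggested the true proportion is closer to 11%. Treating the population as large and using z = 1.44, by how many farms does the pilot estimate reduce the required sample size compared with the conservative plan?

Conservative (p = 0.5): n = 1.44² × 0.25 / 0.065² ≈ 122.70 → 123.
Using p = 0.11: p(1−p) = 0.0979, so n = 1.44² × 0.0979 / 0.065² ≈ 48.05 → 49.
Reduction: 123 − 49 = 74.

74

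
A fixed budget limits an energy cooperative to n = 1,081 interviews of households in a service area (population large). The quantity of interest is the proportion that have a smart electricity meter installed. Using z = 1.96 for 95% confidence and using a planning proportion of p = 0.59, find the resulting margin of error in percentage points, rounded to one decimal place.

SE(p̂) = √[p(1−p)/n] = √[0.2419/1081] = 0.01496.
E = z × SE = 1.96 × 0.01496 = 0.02932, or 2.9 percentage points.

2.9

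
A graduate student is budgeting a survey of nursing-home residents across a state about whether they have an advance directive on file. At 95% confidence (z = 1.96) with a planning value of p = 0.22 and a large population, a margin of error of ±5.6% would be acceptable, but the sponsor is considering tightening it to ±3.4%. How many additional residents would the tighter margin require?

At ±5.6%: n = 1.96² × 0.1716 / 0.056² ≈ 210.21 → 211.
At ±3.4%: n = 1.96² × 0.1716 / 0.034² ≈ 570.26 → 571.
Additional respondents: 571 − 211 = 360.

360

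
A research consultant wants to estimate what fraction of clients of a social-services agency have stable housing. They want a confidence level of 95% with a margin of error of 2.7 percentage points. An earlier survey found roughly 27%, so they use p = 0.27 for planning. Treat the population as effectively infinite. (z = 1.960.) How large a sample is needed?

With p = 0.27, p(1−p) = 0.1971.
n = z²·p(1−p)/E² = 1.960² × 0.1971 / 0.027² = 3.8416 × 0.1971 / 0.000729 ≈ 1038.65.
Rounding up gives n = 1039.

1039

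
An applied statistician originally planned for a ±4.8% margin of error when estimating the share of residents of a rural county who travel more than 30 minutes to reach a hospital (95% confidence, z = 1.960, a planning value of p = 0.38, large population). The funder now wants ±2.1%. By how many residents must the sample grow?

1660

At ±4.8%: n = 1.960² × 0.2356 / 0.048² ≈ 392.83 → 393.
At ±2.1%: n = 1.960² × 0.2356 / 0.021² ≈ 2052.34 → 2053.
Additional respondents: 2053 − 393 = 1660.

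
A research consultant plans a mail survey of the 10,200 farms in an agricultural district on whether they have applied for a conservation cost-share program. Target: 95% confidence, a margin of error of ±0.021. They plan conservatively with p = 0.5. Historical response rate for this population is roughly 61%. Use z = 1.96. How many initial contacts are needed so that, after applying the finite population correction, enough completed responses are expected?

2943

Completed interviews needed (unadjusted): n₀ = 1.96² × 0.2500 / 0.021² ≈ 2177.78 → 2178.
FPC for N = 10,200: n = 2178 / (1 + 2177/10200) = 2178 / 1.2134 ≈ 1794.91 → 1795.
At a 61% response rate, contacts needed = 1795 / 0.61 ≈ 2942.62 → 2943.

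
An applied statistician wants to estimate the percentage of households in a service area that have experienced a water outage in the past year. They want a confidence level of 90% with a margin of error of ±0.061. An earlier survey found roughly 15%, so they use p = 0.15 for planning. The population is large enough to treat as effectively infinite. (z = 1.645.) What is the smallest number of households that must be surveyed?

93

With p = 0.15, p(1−p) = 0.1275.
n = z²·p(1−p)/E² = 1.645² × 0.1275 / 0.061² = 2.7060 × 0.1275 / 0.003721 ≈ 92.72.
Rounding up gives n = 93.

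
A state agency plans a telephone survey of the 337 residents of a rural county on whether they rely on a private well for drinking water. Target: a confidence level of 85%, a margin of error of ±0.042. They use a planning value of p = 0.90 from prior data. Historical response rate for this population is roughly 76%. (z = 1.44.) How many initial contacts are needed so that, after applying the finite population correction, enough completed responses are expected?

107

Completed interviews needed (unadjusted): n₀ = 1.44² × 0.0900 / 0.042² ≈ 105.80 → 106.
FPC for N = 337: n = 106 / (1 + 105/337) = 106 / 1.3116 ≈ 80.82 → 81.
At a 76% response rate, contacts needed = 81 / 0.76 ≈ 106.58 → 107.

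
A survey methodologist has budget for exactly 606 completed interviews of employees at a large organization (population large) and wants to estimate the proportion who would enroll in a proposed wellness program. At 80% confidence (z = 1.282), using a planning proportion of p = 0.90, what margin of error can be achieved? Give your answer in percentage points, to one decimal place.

SE(p̂) = √[p(1−p)/n] = √[0.0900/606] = 0.01219.
E = z × SE = 1.282 × 0.01219 = 0.01562, or 1.6 percentage points.

1.6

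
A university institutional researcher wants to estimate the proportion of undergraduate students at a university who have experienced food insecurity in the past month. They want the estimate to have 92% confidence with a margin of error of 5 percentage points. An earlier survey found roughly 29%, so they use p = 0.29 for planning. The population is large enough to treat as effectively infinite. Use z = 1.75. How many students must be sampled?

253

With p = 0.29, p(1−p) = 0.2059.
n = z²·p(1−p)/E² = 1.75² × 0.2059 / 0.050² = 3.0625 × 0.2059 / 0.002500 ≈ 252.23.
Rounding up gives n = 253.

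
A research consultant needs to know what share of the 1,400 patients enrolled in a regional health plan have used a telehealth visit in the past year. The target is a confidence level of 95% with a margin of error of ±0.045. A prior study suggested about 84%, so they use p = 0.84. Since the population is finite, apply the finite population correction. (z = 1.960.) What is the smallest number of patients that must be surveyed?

216

Unadjusted: n₀ = 1.960² × 0.84 × 0.16 / 0.045² ≈ 254.97, so n₀ = 255.
Finite population correction with N = 1,400: n = n₀ / (1 + (n₀−1)/N) = 255 / (1 + 254/1400) = 255 / 1.1814 ≈ 215.84.
Rounding up, n = 216.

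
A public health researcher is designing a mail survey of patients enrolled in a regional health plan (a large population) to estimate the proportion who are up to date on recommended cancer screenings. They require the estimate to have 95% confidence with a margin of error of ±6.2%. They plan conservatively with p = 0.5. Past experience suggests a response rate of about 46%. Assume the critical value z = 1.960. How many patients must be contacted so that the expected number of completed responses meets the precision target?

Completed interviews needed: n₀ = 1.960² × 0.2500 / 0.062² ≈ 249.84 → 250.
At a 46% response rate, contacts needed = 250 / 0.46 ≈ 543.48 → 544.

544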